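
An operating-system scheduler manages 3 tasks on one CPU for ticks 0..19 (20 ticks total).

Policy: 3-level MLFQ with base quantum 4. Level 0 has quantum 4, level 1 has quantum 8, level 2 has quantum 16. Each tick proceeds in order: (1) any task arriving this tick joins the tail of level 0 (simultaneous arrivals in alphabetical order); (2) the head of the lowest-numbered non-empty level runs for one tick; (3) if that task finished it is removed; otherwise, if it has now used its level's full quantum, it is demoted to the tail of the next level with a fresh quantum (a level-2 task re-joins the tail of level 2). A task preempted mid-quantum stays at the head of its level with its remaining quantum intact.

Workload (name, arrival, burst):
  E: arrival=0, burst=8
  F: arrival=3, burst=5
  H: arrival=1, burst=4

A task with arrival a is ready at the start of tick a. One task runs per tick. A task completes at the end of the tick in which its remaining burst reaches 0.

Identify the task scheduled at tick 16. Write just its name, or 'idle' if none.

t=0: L0/L1/L2 = E/-/- → run E
t=1: L0/L1/L2 = EH/-/- → run E
t=2: L0/L1/L2 = EH/-/- → run E
t=3: L0/L1/L2 = EHF/-/- → run E
t=4: L0/L1/L2 = HF/E/- → run H
t=5: L0/L1/L2 = HF/E/- → run H
t=6: L0/L1/L2 = HF/E/- → run H
t=7: L0/L1/L2 = HF/E/- → run H
t=8: L0/L1/L2 = F/E/- → run F
t=9: L0/L1/L2 = F/E/- → run F
t=10: L0/L1/L2 = F/E/- → run F
t=11: L0/L1/L2 = F/E/- → run F
t=12: L0/L1/L2 = -/EF/- → run E
t=13: L0/L1/L2 = -/EF/- → run E
t=14: L0/L1/L2 = -/EF/- → run E
t=15: L0/L1/L2 = -/EF/- → run E
t=16: L0/L1/L2 = -/F/- → run F
t=17: (idle)
t=18: (idle)
t=19: (idle)

running at tick 16 = F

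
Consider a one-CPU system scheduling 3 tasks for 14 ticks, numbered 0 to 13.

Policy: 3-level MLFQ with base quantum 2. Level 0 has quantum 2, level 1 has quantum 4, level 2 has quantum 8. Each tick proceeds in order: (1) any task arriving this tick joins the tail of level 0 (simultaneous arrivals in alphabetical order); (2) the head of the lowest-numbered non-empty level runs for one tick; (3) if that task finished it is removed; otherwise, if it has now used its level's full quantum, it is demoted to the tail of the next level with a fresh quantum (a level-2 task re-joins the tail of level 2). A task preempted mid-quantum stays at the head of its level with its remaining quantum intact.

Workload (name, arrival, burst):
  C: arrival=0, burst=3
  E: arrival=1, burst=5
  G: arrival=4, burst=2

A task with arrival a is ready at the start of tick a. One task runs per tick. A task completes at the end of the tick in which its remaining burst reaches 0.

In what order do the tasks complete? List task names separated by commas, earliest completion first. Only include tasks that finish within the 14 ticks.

completion order = G, C, E

t=0: L0/L1/L2 = C/-/- → run C
t=1: L0/L1/L2 = CE/-/- → run C
t=2: L0/L1/L2 = E/C/- → run E
t=3: L0/L1/L2 = E/C/- → run E
t=4: L0/L1/L2 = G/CE/- → run G
t=5: L0/L1/L2 = G/CE/- → run G
t=6: L0/L1/L2 = -/CE/- → run C
t=7: L0/L1/L2 = -/E/- → run E
t=8: L0/L1/L2 = -/E/- → run E
t=9: L0/L1/L2 = -/E/- → run E
t=10: (idle)
t=11: (idle)
t=12: (idle)
t=13: (idle)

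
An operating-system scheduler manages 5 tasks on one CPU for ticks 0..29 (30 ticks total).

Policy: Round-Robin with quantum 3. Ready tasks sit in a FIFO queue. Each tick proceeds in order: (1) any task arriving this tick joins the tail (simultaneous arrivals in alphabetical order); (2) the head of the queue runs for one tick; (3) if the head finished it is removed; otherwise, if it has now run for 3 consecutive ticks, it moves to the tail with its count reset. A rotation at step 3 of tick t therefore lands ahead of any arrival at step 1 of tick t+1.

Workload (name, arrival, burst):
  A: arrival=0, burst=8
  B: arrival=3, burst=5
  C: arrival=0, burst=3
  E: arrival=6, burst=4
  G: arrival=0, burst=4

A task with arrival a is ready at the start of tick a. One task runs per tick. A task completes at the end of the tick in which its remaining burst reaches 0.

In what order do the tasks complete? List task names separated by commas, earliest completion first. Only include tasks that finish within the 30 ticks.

t=0: queue=[A,C,G] q_used=0 → run A
t=1: queue=[A,C,G] q_used=1 → run A
t=2: queue=[A,C,G] q_used=2 → run A
t=3: queue=[C,G,A,B] q_used=0 → run C
t=4: queue=[C,G,A,B] q_used=1 → run C
t=5: queue=[C,G,A,B] q_used=2 → run C
t=6: queue=[G,A,B,E] q_used=0 → run G
t=7: queue=[G,A,B,E] q_used=1 → run G
t=8: queue=[G,A,B,E] q_used=2 → run G
t=9: queue=[A,B,E,G] q_used=0 → run A
t=10: queue=[A,B,E,G] q_used=1 → run A
t=11: queue=[A,B,E,G] q_used=2 → run A
t=12: queue=[B,E,G,A] q_used=0 → run B
t=13: queue=[B,E,G,A] q_used=1 → run B
t=14: queue=[B,E,G,A] q_used=2 → run B
t=15: queue=[E,G,A,B] q_used=0 → run E
t=16: queue=[E,G,A,B] q_used=1 → run E
t=17: queue=[E,G,A,B] q_used=2 → run E
t=18: queue=[G,A,B,E] q_used=0 → run G
t=19: queue=[A,B,E] q_used=0 → run A
t=20: queue=[A,B,E] q_used=1 → run A
t=21: queue=[B,E] q_used=0 → run B
t=22: queue=[B,E] q_used=1 → run B
t=23: queue=[E] q_used=0 → run E
t=24: (idle)
t=25: (idle)
t=26: (idle)
t=27: (idle)
t=28: (idle)
t=29: (idle)

completion order = C, G, A, B, E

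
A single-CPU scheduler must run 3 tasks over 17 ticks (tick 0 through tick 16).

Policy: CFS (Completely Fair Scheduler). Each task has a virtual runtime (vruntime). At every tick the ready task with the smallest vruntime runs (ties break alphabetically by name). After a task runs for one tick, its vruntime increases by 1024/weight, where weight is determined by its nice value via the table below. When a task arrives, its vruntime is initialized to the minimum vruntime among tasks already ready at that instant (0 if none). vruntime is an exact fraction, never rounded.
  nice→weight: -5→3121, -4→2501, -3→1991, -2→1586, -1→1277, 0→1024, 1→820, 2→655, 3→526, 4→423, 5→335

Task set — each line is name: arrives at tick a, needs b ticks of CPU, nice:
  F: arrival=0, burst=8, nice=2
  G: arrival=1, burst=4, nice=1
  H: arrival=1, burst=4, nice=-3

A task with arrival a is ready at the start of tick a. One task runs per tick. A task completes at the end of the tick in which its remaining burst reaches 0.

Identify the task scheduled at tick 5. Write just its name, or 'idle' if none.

running at tick 5 = H

t=0: vr[F=0] → run F
t=1: vr[F=1024/655 G=1024/655 H=1024/655] → run F
t=2: vr[F=2048/655 G=1024/655 H=1024/655] → run G
t=3: vr[F=2048/655 G=15104/5371 H=1024/655] → run H
t=4: vr[F=2048/655 G=15104/5371 H=2709504/1304105] → run H
t=5: vr[F=2048/655 G=15104/5371 H=3380224/1304105] → run H
t=6: vr[F=2048/655 G=15104/5371 H=4050944/1304105] → run G
t=7: vr[F=2048/655 G=109056/26855 H=4050944/1304105] → run H
t=8: vr[F=2048/655 G=109056/26855] → run F
t=9: vr[F=3072/655 G=109056/26855] → run G
t=10: vr[F=3072/655 G=142592/26855] → run F
t=11: vr[F=4096/655 G=142592/26855] → run G
t=12: vr[F=4096/655] → run F
t=13: vr[F=1024/131] → run F
t=14: vr[F=6144/655] → run F
t=15: vr[F=7168/655] → run F
t=16: (idle)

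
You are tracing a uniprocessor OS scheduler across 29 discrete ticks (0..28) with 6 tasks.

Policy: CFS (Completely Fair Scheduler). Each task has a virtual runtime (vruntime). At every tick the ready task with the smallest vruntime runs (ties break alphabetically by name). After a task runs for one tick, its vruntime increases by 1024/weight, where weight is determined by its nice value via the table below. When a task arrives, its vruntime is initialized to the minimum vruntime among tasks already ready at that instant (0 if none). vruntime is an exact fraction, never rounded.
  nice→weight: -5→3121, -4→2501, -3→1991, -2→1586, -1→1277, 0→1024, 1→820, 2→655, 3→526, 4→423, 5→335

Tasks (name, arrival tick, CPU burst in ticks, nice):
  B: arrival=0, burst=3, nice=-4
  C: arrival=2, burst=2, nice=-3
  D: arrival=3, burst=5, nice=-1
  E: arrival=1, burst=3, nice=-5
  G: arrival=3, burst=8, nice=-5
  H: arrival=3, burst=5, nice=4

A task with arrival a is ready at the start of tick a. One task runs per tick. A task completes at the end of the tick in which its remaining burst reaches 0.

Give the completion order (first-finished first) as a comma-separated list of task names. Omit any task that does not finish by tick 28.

completion order = B, C, E, G, D, H

t=0: vr[B=0] → run B
t=1: vr[B=1024/2501 E=1024/2501] → run B
t=2: vr[B=2048/2501 C=1024/2501 E=1024/2501] → run C
t=3: vr[B=2048/2501 C=4599808/4979491 D=1024/2501 E=1024/2501 G=1024/2501 H=1024/2501] → run D
t=4: vr[B=2048/2501 C=4599808/4979491 D=3868672/3193777 E=1024/2501 G=1024/2501 H=1024/2501] → run E
t=5: vr[B=2048/2501 C=4599808/4979491 D=3868672/3193777 E=5756928/7805621 G=1024/2501 H=1024/2501] → run G
t=6: vr[B=2048/2501 C=4599808/4979491 D=3868672/3193777 E=5756928/7805621 G=5756928/7805621 H=1024/2501] → run H
t=7: vr[B=2048/2501 C=4599808/4979491 D=3868672/3193777 E=5756928/7805621 G=5756928/7805621 H=2994176/1057923] → run E
t=8: vr[B=2048/2501 C=4599808/4979491 D=3868672/3193777 E=8317952/7805621 G=5756928/7805621 H=2994176/1057923] → run G
t=9: vr[B=2048/2501 C=4599808/4979491 D=3868672/3193777 E=8317952/7805621 G=8317952/7805621 H=2994176/1057923] → run B
t=10: vr[C=4599808/4979491 D=3868672/3193777 E=8317952/7805621 G=8317952/7805621 H=2994176/1057923] → run C
t=11: vr[D=3868672/3193777 E=8317952/7805621 G=8317952/7805621 H=2994176/1057923] → run E
t=12: vr[D=3868672/3193777 G=8317952/7805621 H=2994176/1057923] → run G
t=13: vr[D=3868672/3193777 G=10878976/7805621 H=2994176/1057923] → run D
t=14: vr[D=6429696/3193777 G=10878976/7805621 H=2994176/1057923] → run G
t=15: vr[D=6429696/3193777 G=13440000/7805621 H=2994176/1057923] → run G
t=16: vr[D=6429696/3193777 G=16001024/7805621 H=2994176/1057923] → run D
t=17: vr[D=8990720/3193777 G=16001024/7805621 H=2994176/1057923] → run G
t=18: vr[D=8990720/3193777 G=18562048/7805621 H=2994176/1057923] → run G
t=19: vr[D=8990720/3193777 G=21123072/7805621 H=2994176/1057923] → run G
t=20: vr[D=8990720/3193777 H=2994176/1057923] → run D
t=21: vr[D=11551744/3193777 H=2994176/1057923] → run H
t=22: vr[D=11551744/3193777 H=5555200/1057923] → run D
t=23: vr[H=5555200/1057923] → run H
t=24: vr[H=2705408/352641] → run H
t=25: vr[H=10677248/1057923] → run H
t=26: (idle)
t=27: (idle)
t=28: (idle)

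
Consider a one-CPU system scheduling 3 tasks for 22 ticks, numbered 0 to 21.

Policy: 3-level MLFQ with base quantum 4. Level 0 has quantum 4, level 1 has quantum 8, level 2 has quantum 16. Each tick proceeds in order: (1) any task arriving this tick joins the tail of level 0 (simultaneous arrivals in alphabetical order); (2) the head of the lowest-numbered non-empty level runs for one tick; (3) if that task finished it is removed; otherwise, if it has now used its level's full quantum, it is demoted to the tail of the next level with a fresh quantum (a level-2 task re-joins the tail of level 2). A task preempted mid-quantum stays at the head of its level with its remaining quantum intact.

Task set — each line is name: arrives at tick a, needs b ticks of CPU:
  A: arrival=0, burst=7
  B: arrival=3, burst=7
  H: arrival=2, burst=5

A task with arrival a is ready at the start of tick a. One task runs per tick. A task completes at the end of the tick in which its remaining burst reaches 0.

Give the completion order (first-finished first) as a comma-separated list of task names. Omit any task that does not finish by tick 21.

completion order = A, H, B

t=0: L0/L1/L2 = A/-/- → run A
t=1: L0/L1/L2 = A/-/- → run A
t=2: L0/L1/L2 = AH/-/- → run A
t=3: L0/L1/L2 = AHB/-/- → run A
t=4: L0/L1/L2 = HB/A/- → run H
t=5: L0/L1/L2 = HB/A/- → run H
t=6: L0/L1/L2 = HB/A/- → run H
t=7: L0/L1/L2 = HB/A/- → run H
t=8: L0/L1/L2 = B/AH/- → run B
t=9: L0/L1/L2 = B/AH/- → run B
t=10: L0/L1/L2 = B/AH/- → run B
t=11: L0/L1/L2 = B/AH/- → run B
t=12: L0/L1/L2 = -/AHB/- → run A
t=13: L0/L1/L2 = -/AHB/- → run A
t=14: L0/L1/L2 = -/AHB/- → run A
t=15: L0/L1/L2 = -/HB/- → run H
t=16: L0/L1/L2 = -/B/- → run B
t=17: L0/L1/L2 = -/B/- → run B
t=18: L0/L1/L2 = -/B/- → run B
t=19: (idle)
t=20: (idle)
t=21: (idle)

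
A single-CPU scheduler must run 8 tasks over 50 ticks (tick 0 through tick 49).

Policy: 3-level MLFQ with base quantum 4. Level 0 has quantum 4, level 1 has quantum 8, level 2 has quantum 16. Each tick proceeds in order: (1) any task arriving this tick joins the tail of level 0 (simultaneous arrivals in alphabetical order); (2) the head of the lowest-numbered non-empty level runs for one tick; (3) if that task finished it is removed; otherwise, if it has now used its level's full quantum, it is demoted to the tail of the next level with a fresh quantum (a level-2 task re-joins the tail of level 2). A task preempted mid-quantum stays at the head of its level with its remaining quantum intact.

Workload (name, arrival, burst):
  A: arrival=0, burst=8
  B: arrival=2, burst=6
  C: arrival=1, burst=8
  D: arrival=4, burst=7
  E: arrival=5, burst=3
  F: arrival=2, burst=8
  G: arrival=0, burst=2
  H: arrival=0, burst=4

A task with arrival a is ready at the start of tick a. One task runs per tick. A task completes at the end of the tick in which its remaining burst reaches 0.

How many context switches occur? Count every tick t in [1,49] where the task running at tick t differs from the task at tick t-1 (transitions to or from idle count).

context switches = 13

t=0: L0/L1/L2 = AGH/-/- → run A
t=1: L0/L1/L2 = AGHC/-/- → run A
t=2: L0/L1/L2 = AGHCBF/-/- → run A
t=3: L0/L1/L2 = AGHCBF/-/- → run A
t=4: L0/L1/L2 = GHCBFD/A/- → run G
t=5: L0/L1/L2 = GHCBFDE/A/- → run G
t=6: L0/L1/L2 = HCBFDE/A/- → run H
t=7: L0/L1/L2 = HCBFDE/A/- → run H
t=8: L0/L1/L2 = HCBFDE/A/- → run H
t=9: L0/L1/L2 = HCBFDE/A/- → run H
t=10: L0/L1/L2 = CBFDE/A/- → run C
t=11: L0/L1/L2 = CBFDE/A/- → run C
t=12: L0/L1/L2 = CBFDE/A/- → run C
t=13: L0/L1/L2 = CBFDE/A/- → run C
t=14: L0/L1/L2 = BFDE/AC/- → run B
t=15: L0/L1/L2 = BFDE/AC/- → run B
t=16: L0/L1/L2 = BFDE/AC/- → run B
t=17: L0/L1/L2 = BFDE/AC/- → run B
t=18: L0/L1/L2 = FDE/ACB/- → run F
t=19: L0/L1/L2 = FDE/ACB/- → run F
t=20: L0/L1/L2 = FDE/ACB/- → run F
t=21: L0/L1/L2 = FDE/ACB/- → run F
t=22: L0/L1/L2 = DE/ACBF/- → run D
t=23: L0/L1/L2 = DE/ACBF/- → run D
t=24: L0/L1/L2 = DE/ACBF/- → run D
t=25: L0/L1/L2 = DE/ACBF/- → run D
t=26: L0/L1/L2 = E/ACBFD/- → run E
t=27: L0/L1/L2 = E/ACBFD/- → run E
t=28: L0/L1/L2 = E/ACBFD/- → run E
t=29: L0/L1/L2 = -/ACBFD/- → run A
t=30: L0/L1/L2 = -/ACBFD/- → run A
t=31: L0/L1/L2 = -/ACBFD/- → run A
t=32: L0/L1/L2 = -/ACBFD/- → run A
t=33: L0/L1/L2 = -/CBFD/- → run C
t=34: L0/L1/L2 = -/CBFD/- → run C
t=35: L0/L1/L2 = -/CBFD/- → run C
t=36: L0/L1/L2 = -/CBFD/- → run C
t=37: L0/L1/L2 = -/BFD/- → run B
t=38: L0/L1/L2 = -/BFD/- → run B
t=39: L0/L1/L2 = -/FD/- → run F
t=40: L0/L1/L2 = -/FD/- → run F
t=41: L0/L1/L2 = -/FD/- → run F
t=42: L0/L1/L2 = -/FD/- → run F
t=43: L0/L1/L2 = -/D/- → run D
t=44: L0/L1/L2 = -/D/- → run D
t=45: L0/L1/L2 = -/D/- → run D
t=46: (idle)
t=47: (idle)
t=48: (idle)
t=49: (idle)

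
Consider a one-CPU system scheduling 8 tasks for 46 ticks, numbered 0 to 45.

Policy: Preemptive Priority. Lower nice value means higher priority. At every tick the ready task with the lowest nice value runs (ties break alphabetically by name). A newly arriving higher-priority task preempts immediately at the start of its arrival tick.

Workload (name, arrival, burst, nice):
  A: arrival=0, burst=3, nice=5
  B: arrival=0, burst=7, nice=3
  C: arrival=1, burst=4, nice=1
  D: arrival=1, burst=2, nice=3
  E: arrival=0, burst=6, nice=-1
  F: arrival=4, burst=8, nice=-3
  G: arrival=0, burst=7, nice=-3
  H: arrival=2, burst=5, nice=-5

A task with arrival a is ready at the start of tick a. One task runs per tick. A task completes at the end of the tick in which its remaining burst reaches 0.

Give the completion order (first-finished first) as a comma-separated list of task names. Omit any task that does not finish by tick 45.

completion order = H, F, G, E, C, B, D, A

t=0: ready={A,B,E,G} → run G
t=1: ready={A,B,C,D,E,G} → run G
t=2: ready={A,B,C,D,E,G,H} → run H
t=3: ready={A,B,C,D,E,G,H} → run H
t=4: ready={A,B,C,D,E,F,G,H} → run H
t=5: ready={A,B,C,D,E,F,G,H} → run H
t=6: ready={A,B,C,D,E,F,G,H} → run H
t=7: ready={A,B,C,D,E,F,G} → run F
t=8: ready={A,B,C,D,E,F,G} → run F
t=9: ready={A,B,C,D,E,F,G} → run F
t=10: ready={A,B,C,D,E,F,G} → run F
t=11: ready={A,B,C,D,E,F,G} → run F
t=12: ready={A,B,C,D,E,F,G} → run F
t=13: ready={A,B,C,D,E,F,G} → run F
t=14: ready={A,B,C,D,E,F,G} → run F
t=15: ready={A,B,C,D,E,G} → run G
t=16: ready={A,B,C,D,E,G} → run G
t=17: ready={A,B,C,D,E,G} → run G
t=18: ready={A,B,C,D,E,G} → run G
t=19: ready={A,B,C,D,E,G} → run G
t=20: ready={A,B,C,D,E} → run E
t=21: ready={A,B,C,D,E} → run E
t=22: ready={A,B,C,D,E} → run E
t=23: ready={A,B,C,D,E} → run E
t=24: ready={A,B,C,D,E} → run E
t=25: ready={A,B,C,D,E} → run E
t=26: ready={A,B,C,D} → run C
t=27: ready={A,B,C,D} → run C
t=28: ready={A,B,C,D} → run C
t=29: ready={A,B,C,D} → run C
t=30: ready={A,B,D} → run B
t=31: ready={A,B,D} → run B
t=32: ready={A,B,D} → run B
t=33: ready={A,B,D} → run B
t=34: ready={A,B,D} → run B
t=35: ready={A,B,D} → run B
t=36: ready={A,B,D} → run B
t=37: ready={A,D} → run D
t=38: ready={A,D} → run D
t=39: ready={A} → run A
t=40: ready={A} → run A
t=41: ready={A} → run A
t=42: (idle)
t=43: (idle)
t=44: (idle)
t=45: (idle)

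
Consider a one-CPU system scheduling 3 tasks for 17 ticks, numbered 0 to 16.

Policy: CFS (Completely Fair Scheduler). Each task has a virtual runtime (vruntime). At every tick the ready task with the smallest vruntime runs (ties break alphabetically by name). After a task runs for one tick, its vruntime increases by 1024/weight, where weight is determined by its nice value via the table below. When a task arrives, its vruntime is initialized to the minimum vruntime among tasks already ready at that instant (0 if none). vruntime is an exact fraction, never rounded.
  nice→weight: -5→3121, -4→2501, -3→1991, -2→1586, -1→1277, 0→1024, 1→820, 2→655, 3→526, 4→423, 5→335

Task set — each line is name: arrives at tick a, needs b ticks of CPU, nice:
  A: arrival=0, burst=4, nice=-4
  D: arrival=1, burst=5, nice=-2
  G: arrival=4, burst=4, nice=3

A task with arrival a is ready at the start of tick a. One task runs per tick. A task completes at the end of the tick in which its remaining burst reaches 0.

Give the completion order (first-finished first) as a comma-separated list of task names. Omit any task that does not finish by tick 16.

completion order = A, D, G

t=0: vr[A=0] → run A
t=1: vr[A=1024/2501 D=1024/2501] → run A
t=2: vr[A=2048/2501 D=1024/2501] → run D
t=3: vr[A=2048/2501 D=34304/32513] → run A
t=4: vr[A=3072/2501 D=34304/32513 G=34304/32513] → run D
t=5: vr[A=3072/2501 D=55296/32513 G=34304/32513] → run G
t=6: vr[A=3072/2501 D=55296/32513 G=25668608/8550919] → run A
t=7: vr[D=55296/32513 G=25668608/8550919] → run D
t=8: vr[D=76288/32513 G=25668608/8550919] → run D
t=9: vr[D=97280/32513 G=25668608/8550919] → run D
t=10: vr[G=25668608/8550919] → run G
t=11: vr[G=42315264/8550919] → run G
t=12: vr[G=58961920/8550919] → run G
t=13: (idle)
t=14: (idle)
t=15: (idle)
t=16: (idle)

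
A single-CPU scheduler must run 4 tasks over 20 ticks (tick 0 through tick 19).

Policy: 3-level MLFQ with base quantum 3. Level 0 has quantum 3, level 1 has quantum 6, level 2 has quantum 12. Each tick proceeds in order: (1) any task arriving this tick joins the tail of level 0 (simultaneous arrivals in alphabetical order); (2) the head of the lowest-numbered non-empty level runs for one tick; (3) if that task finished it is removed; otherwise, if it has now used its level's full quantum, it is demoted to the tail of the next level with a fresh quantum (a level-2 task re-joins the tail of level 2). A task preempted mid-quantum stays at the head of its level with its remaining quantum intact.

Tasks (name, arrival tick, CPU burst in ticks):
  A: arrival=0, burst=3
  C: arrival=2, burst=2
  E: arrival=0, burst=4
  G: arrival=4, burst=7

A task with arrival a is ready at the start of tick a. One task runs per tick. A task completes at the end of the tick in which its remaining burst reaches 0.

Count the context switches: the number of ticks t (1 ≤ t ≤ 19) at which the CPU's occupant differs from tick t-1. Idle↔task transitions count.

t=0: L0/L1/L2 = AE/-/- → run A
t=1: L0/L1/L2 = AE/-/- → run A
t=2: L0/L1/L2 = AEC/-/- → run A
t=3: L0/L1/L2 = EC/-/- → run E
t=4: L0/L1/L2 = ECG/-/- → run E
t=5: L0/L1/L2 = ECG/-/- → run E
t=6: L0/L1/L2 = CG/E/- → run C
t=7: L0/L1/L2 = CG/E/- → run C
t=8: L0/L1/L2 = G/E/- → run G
t=9: L0/L1/L2 = G/E/- → run G
t=10: L0/L1/L2 = G/E/- → run G
t=11: L0/L1/L2 = -/EG/- → run E
t=12: L0/L1/L2 = -/G/- → run G
t=13: L0/L1/L2 = -/G/- → run G
t=14: L0/L1/L2 = -/G/- → run G
t=15: L0/L1/L2 = -/G/- → run G
t=16: (idle)
t=17: (idle)
t=18: (idle)
t=19: (idle)

context switches = 6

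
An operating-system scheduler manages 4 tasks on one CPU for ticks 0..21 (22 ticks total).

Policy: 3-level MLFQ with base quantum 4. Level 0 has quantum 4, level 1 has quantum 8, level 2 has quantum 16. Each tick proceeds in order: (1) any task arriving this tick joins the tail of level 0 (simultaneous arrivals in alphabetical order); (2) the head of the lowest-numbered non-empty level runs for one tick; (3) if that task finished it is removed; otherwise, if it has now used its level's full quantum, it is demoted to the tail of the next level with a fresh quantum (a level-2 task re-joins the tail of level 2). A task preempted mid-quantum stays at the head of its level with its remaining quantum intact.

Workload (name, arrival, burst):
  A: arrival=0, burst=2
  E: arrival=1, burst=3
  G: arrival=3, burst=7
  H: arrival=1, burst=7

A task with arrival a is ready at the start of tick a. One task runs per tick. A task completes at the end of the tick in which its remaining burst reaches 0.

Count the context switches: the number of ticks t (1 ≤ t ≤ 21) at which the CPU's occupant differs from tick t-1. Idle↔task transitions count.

context switches = 6

t=0: L0/L1/L2 = A/-/- → run A
t=1: L0/L1/L2 = AEH/-/- → run A
t=2: L0/L1/L2 = EH/-/- → run E
t=3: L0/L1/L2 = EHG/-/- → run E
t=4: L0/L1/L2 = EHG/-/- → run E
t=5: L0/L1/L2 = HG/-/- → run H
t=6: L0/L1/L2 = HG/-/- → run H
t=7: L0/L1/L2 = HG/-/- → run H
t=8: L0/L1/L2 = HG/-/- → run H
t=9: L0/L1/L2 = G/H/- → run G
t=10: L0/L1/L2 = G/H/- → run G
t=11: L0/L1/L2 = G/H/- → run G
t=12: L0/L1/L2 = G/H/- → run G
t=13: L0/L1/L2 = -/HG/- → run H
t=14: L0/L1/L2 = -/HG/- → run H
t=15: L0/L1/L2 = -/HG/- → run H
t=16: L0/L1/L2 = -/G/- → run G
t=17: L0/L1/L2 = -/G/- → run G
t=18: L0/L1/L2 = -/G/- → run G
t=19: (idle)
t=20: (idle)
t=21: (idle)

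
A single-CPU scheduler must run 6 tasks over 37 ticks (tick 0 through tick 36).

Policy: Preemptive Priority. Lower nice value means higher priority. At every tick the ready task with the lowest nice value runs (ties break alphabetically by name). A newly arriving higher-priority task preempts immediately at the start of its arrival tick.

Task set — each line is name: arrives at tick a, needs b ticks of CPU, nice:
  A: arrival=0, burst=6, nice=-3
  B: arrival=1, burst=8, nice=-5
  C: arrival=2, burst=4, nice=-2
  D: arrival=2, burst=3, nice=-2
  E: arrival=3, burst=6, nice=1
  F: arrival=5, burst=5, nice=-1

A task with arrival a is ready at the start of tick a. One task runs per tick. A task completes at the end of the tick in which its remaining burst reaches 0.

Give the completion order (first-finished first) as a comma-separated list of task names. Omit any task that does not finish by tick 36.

t=0: ready={A} → run A
t=1: ready={A,B} → run B
t=2: ready={A,B,C,D} → run B
t=3: ready={A,B,C,D,E} → run B
t=4: ready={A,B,C,D,E} → run B
t=5: ready={A,B,C,D,E,F} → run B
t=6: ready={A,B,C,D,E,F} → run B
t=7: ready={A,B,C,D,E,F} → run B
t=8: ready={A,B,C,D,E,F} → run B
t=9: ready={A,C,D,E,F} → run A
t=10: ready={A,C,D,E,F} → run A
t=11: ready={A,C,D,E,F} → run A
t=12: ready={A,C,D,E,F} → run A
t=13: ready={A,C,D,E,F} → run A
t=14: ready={C,D,E,F} → run C
t=15: ready={C,D,E,F} → run C
t=16: ready={C,D,E,F} → run C
t=17: ready={C,D,E,F} → run C
t=18: ready={D,E,F} → run D
t=19: ready={D,E,F} → run D
t=20: ready={D,E,F} → run D
t=21: ready={E,F} → run F
t=22: ready={E,F} → run F
t=23: ready={E,F} → run F
t=24: ready={E,F} → run F
t=25: ready={E,F} → run F
t=26: ready={E} → run E
t=27: ready={E} → run E
t=28: ready={E} → run E
t=29: ready={E} → run E
t=30: ready={E} → run E
t=31: ready={E} → run E
t=32: (idle)
t=33: (idle)
t=34: (idle)
t=35: (idle)
t=36: (idle)

completion order = B, A, C, D, F, E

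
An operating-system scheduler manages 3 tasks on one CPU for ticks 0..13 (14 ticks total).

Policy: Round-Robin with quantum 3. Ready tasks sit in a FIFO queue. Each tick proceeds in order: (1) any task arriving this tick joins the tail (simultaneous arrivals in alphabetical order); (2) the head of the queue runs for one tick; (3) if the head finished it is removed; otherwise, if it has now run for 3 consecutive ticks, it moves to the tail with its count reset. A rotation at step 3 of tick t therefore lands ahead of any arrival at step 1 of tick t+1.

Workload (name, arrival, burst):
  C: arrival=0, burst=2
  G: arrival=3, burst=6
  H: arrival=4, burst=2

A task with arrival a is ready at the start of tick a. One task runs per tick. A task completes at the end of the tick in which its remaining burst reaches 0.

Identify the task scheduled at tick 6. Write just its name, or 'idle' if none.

t=0: queue=[C] q_used=0 → run C
t=1: queue=[C] q_used=1 → run C
t=2: (idle)
t=3: queue=[G] q_used=0 → run G
t=4: queue=[G,H] q_used=1 → run G
t=5: queue=[G,H] q_used=2 → run G
t=6: queue=[H,G] q_used=0 → run H
t=7: queue=[H,G] q_used=1 → run H
t=8: queue=[G] q_used=0 → run G
t=9: queue=[G] q_used=1 → run G
t=10: queue=[G] q_used=2 → run G
t=11: (idle)
t=12: (idle)
t=13: (idle)

running at tick 6 = H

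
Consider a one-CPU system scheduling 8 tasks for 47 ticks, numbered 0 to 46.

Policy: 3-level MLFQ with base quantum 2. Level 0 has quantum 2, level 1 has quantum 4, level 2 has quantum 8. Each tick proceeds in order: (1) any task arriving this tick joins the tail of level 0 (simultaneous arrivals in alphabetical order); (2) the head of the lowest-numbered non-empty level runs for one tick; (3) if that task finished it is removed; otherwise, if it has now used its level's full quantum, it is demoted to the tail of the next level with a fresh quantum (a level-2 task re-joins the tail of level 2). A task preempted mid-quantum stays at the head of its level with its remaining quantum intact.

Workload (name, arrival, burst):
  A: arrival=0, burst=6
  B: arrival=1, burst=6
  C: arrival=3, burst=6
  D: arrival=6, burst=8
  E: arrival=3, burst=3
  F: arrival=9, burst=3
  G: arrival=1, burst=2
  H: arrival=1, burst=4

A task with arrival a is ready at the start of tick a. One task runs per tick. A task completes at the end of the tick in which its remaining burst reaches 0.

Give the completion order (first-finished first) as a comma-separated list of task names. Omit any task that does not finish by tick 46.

t=0: L0/L1/L2 = A/-/- → run A
t=1: L0/L1/L2 = ABGH/-/- → run A
t=2: L0/L1/L2 = BGH/A/- → run B
t=3: L0/L1/L2 = BGHCE/A/- → run B
t=4: L0/L1/L2 = GHCE/AB/- → run G
t=5: L0/L1/L2 = GHCE/AB/- → run G
t=6: L0/L1/L2 = HCED/AB/- → run H
t=7: L0/L1/L2 = HCED/AB/- → run H
t=8: L0/L1/L2 = CED/ABH/- → run C
t=9: L0/L1/L2 = CEDF/ABH/- → run C
t=10: L0/L1/L2 = EDF/ABHC/- → run E
t=11: L0/L1/L2 = EDF/ABHC/- → run E
t=12: L0/L1/L2 = DF/ABHCE/- → run D
t=13: L0/L1/L2 = DF/ABHCE/- → run D
t=14: L0/L1/L2 = F/ABHCED/- → run F
t=15: L0/L1/L2 = F/ABHCED/- → run F
t=16: L0/L1/L2 = -/ABHCEDF/- → run A
t=17: L0/L1/L2 = -/ABHCEDF/- → run A
t=18: L0/L1/L2 = -/ABHCEDF/- → run A
t=19: L0/L1/L2 = -/ABHCEDF/- → run A
t=20: L0/L1/L2 = -/BHCEDF/- → run B
t=21: L0/L1/L2 = -/BHCEDF/- → run B
t=22: L0/L1/L2 = -/BHCEDF/- → run B
t=23: L0/L1/L2 = -/BHCEDF/- → run B
t=24: L0/L1/L2 = -/HCEDF/- → run H
t=25: L0/L1/L2 = -/HCEDF/- → run H
t=26: L0/L1/L2 = -/CEDF/- → run C
t=27: L0/L1/L2 = -/CEDF/- → run C
t=28: L0/L1/L2 = -/CEDF/- → run C
t=29: L0/L1/L2 = -/CEDF/- → run C
t=30: L0/L1/L2 = -/EDF/- → run E
t=31: L0/L1/L2 = -/DF/- → run D
t=32: L0/L1/L2 = -/DF/- → run D
t=33: L0/L1/L2 = -/DF/- → run D
t=34: L0/L1/L2 = -/DF/- → run D
t=35: L0/L1/L2 = -/F/D → run F
t=36: L0/L1/L2 = -/-/D → run D
t=37: L0/L1/L2 = -/-/D → run D
t=38: (idle)
t=39: (idle)
t=40: (idle)
t=41: (idle)
t=42: (idle)
t=43: (idle)
t=44: (idle)
t=45: (idle)
t=46: (idle)

completion order = G, A, B, H, C, E, F, D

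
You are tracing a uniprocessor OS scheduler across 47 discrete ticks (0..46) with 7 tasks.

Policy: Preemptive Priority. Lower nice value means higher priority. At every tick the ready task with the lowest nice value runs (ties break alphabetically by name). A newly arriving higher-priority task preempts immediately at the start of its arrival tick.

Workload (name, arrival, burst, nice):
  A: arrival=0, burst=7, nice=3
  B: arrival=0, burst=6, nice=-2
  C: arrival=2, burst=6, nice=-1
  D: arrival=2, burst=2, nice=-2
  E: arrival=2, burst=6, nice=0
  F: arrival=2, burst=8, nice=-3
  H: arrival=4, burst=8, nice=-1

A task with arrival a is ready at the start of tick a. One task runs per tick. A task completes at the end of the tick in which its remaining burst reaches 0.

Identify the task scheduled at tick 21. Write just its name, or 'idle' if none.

running at tick 21 = C

t=0: ready={A,B} → run B
t=1: ready={A,B} → run B
t=2: ready={A,B,C,D,E,F} → run F
t=3: ready={A,B,C,D,E,F} → run F
t=4: ready={A,B,C,D,E,F,H} → run F
t=5: ready={A,B,C,D,E,F,H} → run F
t=6: ready={A,B,C,D,E,F,H} → run F
t=7: ready={A,B,C,D,E,F,H} → run F
t=8: ready={A,B,C,D,E,F,H} → run F
t=9: ready={A,B,C,D,E,F,H} → run F
t=10: ready={A,B,C,D,E,H} → run B
t=11: ready={A,B,C,D,E,H} → run B
t=12: ready={A,B,C,D,E,H} → run B
t=13: ready={A,B,C,D,E,H} → run B
t=14: ready={A,C,D,E,H} → run D
t=15: ready={A,C,D,E,H} → run D
t=16: ready={A,C,E,H} → run C
t=17: ready={A,C,E,H} → run C
t=18: ready={A,C,E,H} → run C
t=19: ready={A,C,E,H} → run C
t=20: ready={A,C,E,H} → run C
t=21: ready={A,C,E,H} → run C
t=22: ready={A,E,H} → run H
t=23: ready={A,E,H} → run H
t=24: ready={A,E,H} → run H
t=25: ready={A,E,H} → run H
t=26: ready={A,E,H} → run H
t=27: ready={A,E,H} → run H
t=28: ready={A,E,H} → run H
t=29: ready={A,E,H} → run H
t=30: ready={A,E} → run E
t=31: ready={A,E} → run E
t=32: ready={A,E} → run E
t=33: ready={A,E} → run E
t=34: ready={A,E} → run E
t=35: ready={A,E} → run E
t=36: ready={A} → run A
t=37: ready={A} → run A
t=38: ready={A} → run A
t=39: ready={A} → run A
t=40: ready={A} → run A
t=41: ready={A} → run A
t=42: ready={A} → run A
t=43: (idle)
t=44: (idle)
t=45: (idle)
t=46: (idle)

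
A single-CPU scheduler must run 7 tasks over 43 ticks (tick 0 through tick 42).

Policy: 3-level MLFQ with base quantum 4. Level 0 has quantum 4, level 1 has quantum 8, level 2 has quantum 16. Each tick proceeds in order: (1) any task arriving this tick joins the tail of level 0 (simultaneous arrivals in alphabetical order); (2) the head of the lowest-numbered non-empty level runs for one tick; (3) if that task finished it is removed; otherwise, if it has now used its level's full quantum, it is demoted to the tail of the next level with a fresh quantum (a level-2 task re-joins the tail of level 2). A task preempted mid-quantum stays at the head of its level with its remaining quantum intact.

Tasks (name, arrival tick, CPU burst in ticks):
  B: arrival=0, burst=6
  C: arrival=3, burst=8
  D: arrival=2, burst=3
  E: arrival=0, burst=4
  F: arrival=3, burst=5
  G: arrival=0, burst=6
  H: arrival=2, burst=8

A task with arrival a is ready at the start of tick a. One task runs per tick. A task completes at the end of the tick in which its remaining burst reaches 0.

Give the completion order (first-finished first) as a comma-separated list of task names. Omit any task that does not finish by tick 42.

t=0: L0/L1/L2 = BEG/-/- → run B
t=1: L0/L1/L2 = BEG/-/- → run B
t=2: L0/L1/L2 = BEGDH/-/- → run B
t=3: L0/L1/L2 = BEGDHCF/-/- → run B
t=4: L0/L1/L2 = EGDHCF/B/- → run E
t=5: L0/L1/L2 = EGDHCF/B/- → run E
t=6: L0/L1/L2 = EGDHCF/B/- → run E
t=7: L0/L1/L2 = EGDHCF/B/- → run E
t=8: L0/L1/L2 = GDHCF/B/- → run G
t=9: L0/L1/L2 = GDHCF/B/- → run G
t=10: L0/L1/L2 = GDHCF/B/- → run G
t=11: L0/L1/L2 = GDHCF/B/- → run G
t=12: L0/L1/L2 = DHCF/BG/- → run D
t=13: L0/L1/L2 = DHCF/BG/- → run D
t=14: L0/L1/L2 = DHCF/BG/- → run D
t=15: L0/L1/L2 = HCF/BG/- → run H
t=16: L0/L1/L2 = HCF/BG/- → run H
t=17: L0/L1/L2 = HCF/BG/- → run H
t=18: L0/L1/L2 = HCF/BG/- → run H
t=19: L0/L1/L2 = CF/BGH/- → run C
t=20: L0/L1/L2 = CF/BGH/- → run C
t=21: L0/L1/L2 = CF/BGH/- → run C
t=22: L0/L1/L2 = CF/BGH/- → run C
t=23: L0/L1/L2 = F/BGHC/- → run F
t=24: L0/L1/L2 = F/BGHC/- → run F
t=25: L0/L1/L2 = F/BGHC/- → run F
t=26: L0/L1/L2 = F/BGHC/- → run F
t=27: L0/L1/L2 = -/BGHCF/- → run B
t=28: L0/L1/L2 = -/BGHCF/- → run B
t=29: L0/L1/L2 = -/GHCF/- → run G
t=30: L0/L1/L2 = -/GHCF/- → run G
t=31: L0/L1/L2 = -/HCF/- → run H
t=32: L0/L1/L2 = -/HCF/- → run H
t=33: L0/L1/L2 = -/HCF/- → run H
t=34: L0/L1/L2 = -/HCF/- → run H
t=35: L0/L1/L2 = -/CF/- → run C
t=36: L0/L1/L2 = -/CF/- → run C
t=37: L0/L1/L2 = -/CF/- → run C
t=38: L0/L1/L2 = -/CF/- → run C
t=39: L0/L1/L2 = -/F/- → run F
t=40: (idle)
t=41: (idle)
t=42: (idle)

completion order = E, D, B, G, H, C, F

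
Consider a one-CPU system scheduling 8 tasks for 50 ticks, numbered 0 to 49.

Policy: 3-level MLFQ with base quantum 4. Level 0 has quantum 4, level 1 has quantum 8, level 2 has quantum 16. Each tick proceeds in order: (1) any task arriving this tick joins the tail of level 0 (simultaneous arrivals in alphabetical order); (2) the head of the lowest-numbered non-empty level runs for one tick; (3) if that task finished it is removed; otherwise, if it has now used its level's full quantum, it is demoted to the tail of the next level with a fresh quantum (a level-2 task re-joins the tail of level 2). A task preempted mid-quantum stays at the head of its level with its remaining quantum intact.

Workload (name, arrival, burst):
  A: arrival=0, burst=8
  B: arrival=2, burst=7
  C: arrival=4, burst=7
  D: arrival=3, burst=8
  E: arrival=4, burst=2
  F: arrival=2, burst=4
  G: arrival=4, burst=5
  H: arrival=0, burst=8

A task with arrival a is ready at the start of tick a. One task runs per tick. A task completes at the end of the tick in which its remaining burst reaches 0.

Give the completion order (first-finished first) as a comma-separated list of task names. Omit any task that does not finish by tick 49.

t=0: L0/L1/L2 = AH/-/- → run A
t=1: L0/L1/L2 = AH/-/- → run A
t=2: L0/L1/L2 = AHBF/-/- → run A
t=3: L0/L1/L2 = AHBFD/-/- → run A
t=4: L0/L1/L2 = HBFDCEG/A/- → run H
t=5: L0/L1/L2 = HBFDCEG/A/- → run H
t=6: L0/L1/L2 = HBFDCEG/A/- → run H
t=7: L0/L1/L2 = HBFDCEG/A/- → run H
t=8: L0/L1/L2 = BFDCEG/AH/- → run B
t=9: L0/L1/L2 = BFDCEG/AH/- → run B
t=10: L0/L1/L2 = BFDCEG/AH/- → run B
t=11: L0/L1/L2 = BFDCEG/AH/- → run B
t=12: L0/L1/L2 = FDCEG/AHB/- → run F
t=13: L0/L1/L2 = FDCEG/AHB/- → run F
t=14: L0/L1/L2 = FDCEG/AHB/- → run F
t=15: L0/L1/L2 = FDCEG/AHB/- → run F
t=16: L0/L1/L2 = DCEG/AHB/- → run D
t=17: L0/L1/L2 = DCEG/AHB/- → run D
t=18: L0/L1/L2 = DCEG/AHB/- → run D
t=19: L0/L1/L2 = DCEG/AHB/- → run D
t=20: L0/L1/L2 = CEG/AHBD/- → run C
t=21: L0/L1/L2 = CEG/AHBD/- → run C
t=22: L0/L1/L2 = CEG/AHBD/- → run C
t=23: L0/L1/L2 = CEG/AHBD/- → run C
t=24: L0/L1/L2 = EG/AHBDC/- → run E
t=25: L0/L1/L2 = EG/AHBDC/- → run E
t=26: L0/L1/L2 = G/AHBDC/- → run G
t=27: L0/L1/L2 = G/AHBDC/- → run G
t=28: L0/L1/L2 = G/AHBDC/- → run G
t=29: L0/L1/L2 = G/AHBDC/- → run G
t=30: L0/L1/L2 = -/AHBDCG/- → run A
t=31: L0/L1/L2 = -/AHBDCG/- → run A
t=32: L0/L1/L2 = -/AHBDCG/- → run A
t=33: L0/L1/L2 = -/AHBDCG/- → run A
t=34: L0/L1/L2 = -/HBDCG/- → run H
t=35: L0/L1/L2 = -/HBDCG/- → run H
t=36: L0/L1/L2 = -/HBDCG/- → run H
t=37: L0/L1/L2 = -/HBDCG/- → run H
t=38: L0/L1/L2 = -/BDCG/- → run B
t=39: L0/L1/L2 = -/BDCG/- → run B
t=40: L0/L1/L2 = -/BDCG/- → run B
t=41: L0/L1/L2 = -/DCG/- → run D
t=42: L0/L1/L2 = -/DCG/- → run D
t=43: L0/L1/L2 = -/DCG/- → run D
t=44: L0/L1/L2 = -/DCG/- → run D
t=45: L0/L1/L2 = -/CG/- → run C
t=46: L0/L1/L2 = -/CG/- → run C
t=47: L0/L1/L2 = -/CG/- → run C
t=48: L0/L1/L2 = -/G/- → run G
t=49: (idle)

completion order = F, E, A, H, B, D, C, G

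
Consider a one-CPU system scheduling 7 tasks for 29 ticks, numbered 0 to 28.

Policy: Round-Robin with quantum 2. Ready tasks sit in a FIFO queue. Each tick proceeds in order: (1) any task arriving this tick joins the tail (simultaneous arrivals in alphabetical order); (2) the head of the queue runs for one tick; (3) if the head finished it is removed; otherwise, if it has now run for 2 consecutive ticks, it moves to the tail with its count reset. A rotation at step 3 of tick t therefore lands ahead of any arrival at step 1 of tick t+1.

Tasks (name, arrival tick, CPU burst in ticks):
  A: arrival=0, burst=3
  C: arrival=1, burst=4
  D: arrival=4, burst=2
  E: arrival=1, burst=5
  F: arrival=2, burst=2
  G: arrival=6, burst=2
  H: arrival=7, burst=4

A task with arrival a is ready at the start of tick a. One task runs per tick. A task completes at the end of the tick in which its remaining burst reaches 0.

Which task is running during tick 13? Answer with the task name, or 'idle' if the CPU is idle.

t=0: queue=[A] q_used=0 → run A
t=1: queue=[A,C,E] q_used=1 → run A
t=2: queue=[C,E,A,F] q_used=0 → run C
t=3: queue=[C,E,A,F] q_used=1 → run C
t=4: queue=[E,A,F,C,D] q_used=0 → run E
t=5: queue=[E,A,F,C,D] q_used=1 → run E
t=6: queue=[A,F,C,D,E,G] q_used=0 → run A
t=7: queue=[F,C,D,E,G,H] q_used=0 → run F
t=8: queue=[F,C,D,E,G,H] q_used=1 → run F
t=9: queue=[C,D,E,G,H] q_used=0 → run C
t=10: queue=[C,D,E,G,H] q_used=1 → run C
t=11: queue=[D,E,G,H] q_used=0 → run D
t=12: queue=[D,E,G,H] q_used=1 → run D
t=13: queue=[E,G,H] q_used=0 → run E
t=14: queue=[E,G,H] q_used=1 → run E
t=15: queue=[G,H,E] q_used=0 → run G
t=16: queue=[G,H,E] q_used=1 → run G
t=17: queue=[H,E] q_used=0 → run H
t=18: queue=[H,E] q_used=1 → run H
t=19: queue=[E,H] q_used=0 → run E
t=20: queue=[H] q_used=0 → run H
t=21: queue=[H] q_used=1 → run H
t=22: (idle)
t=23: (idle)
t=24: (idle)
t=25: (idle)
t=26: (idle)
t=27: (idle)
t=28: (idle)

running at tick 13 = E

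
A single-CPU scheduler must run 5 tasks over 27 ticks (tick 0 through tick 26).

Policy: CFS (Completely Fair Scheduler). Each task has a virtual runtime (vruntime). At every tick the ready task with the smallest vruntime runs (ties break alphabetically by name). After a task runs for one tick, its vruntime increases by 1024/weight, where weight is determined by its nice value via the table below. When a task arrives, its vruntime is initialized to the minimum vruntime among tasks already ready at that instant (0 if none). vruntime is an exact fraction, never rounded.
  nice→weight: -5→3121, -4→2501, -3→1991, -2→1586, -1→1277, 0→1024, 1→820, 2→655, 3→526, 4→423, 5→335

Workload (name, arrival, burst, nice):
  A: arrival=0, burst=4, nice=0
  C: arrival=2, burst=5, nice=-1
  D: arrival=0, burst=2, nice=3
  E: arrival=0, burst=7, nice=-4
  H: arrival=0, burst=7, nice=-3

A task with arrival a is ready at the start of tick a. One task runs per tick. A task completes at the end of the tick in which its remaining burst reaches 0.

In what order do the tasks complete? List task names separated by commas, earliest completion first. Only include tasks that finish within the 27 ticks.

completion order = D, E, A, H, C

t=0: vr[A=0 D=0 E=0 H=0] → run A
t=1: vr[A=1 D=0 E=0 H=0] → run D
t=2: vr[A=1 C=0 D=512/263 E=0 H=0] → run C
t=3: vr[A=1 C=1024/1277 D=512/263 E=0 H=0] → run E
t=4: vr[A=1 C=1024/1277 D=512/263 E=1024/2501 H=0] → run H
t=5: vr[A=1 C=1024/1277 D=512/263 E=1024/2501 H=1024/1991] → run E
t=6: vr[A=1 C=1024/1277 D=512/263 E=2048/2501 H=1024/1991] → run H
t=7: vr[A=1 C=1024/1277 D=512/263 E=2048/2501 H=2048/1991] → run C
t=8: vr[A=1 C=2048/1277 D=512/263 E=2048/2501 H=2048/1991] → run E
t=9: vr[A=1 C=2048/1277 D=512/263 E=3072/2501 H=2048/1991] → run A
t=10: vr[A=2 C=2048/1277 D=512/263 E=3072/2501 H=2048/1991] → run H
t=11: vr[A=2 C=2048/1277 D=512/263 E=3072/2501 H=3072/1991] → run E
t=12: vr[A=2 C=2048/1277 D=512/263 E=4096/2501 H=3072/1991] → run H
t=13: vr[A=2 C=2048/1277 D=512/263 E=4096/2501 H=4096/1991] → run C
t=14: vr[A=2 C=3072/1277 D=512/263 E=4096/2501 H=4096/1991] → run E
t=15: vr[A=2 C=3072/1277 D=512/263 E=5120/2501 H=4096/1991] → run D
t=16: vr[A=2 C=3072/1277 E=5120/2501 H=4096/1991] → run A
t=17: vr[A=3 C=3072/1277 E=5120/2501 H=4096/1991] → run E
t=18: vr[A=3 C=3072/1277 E=6144/2501 H=4096/1991] → run H
t=19: vr[A=3 C=3072/1277 E=6144/2501 H=5120/1991] → run C
t=20: vr[A=3 C=4096/1277 E=6144/2501 H=5120/1991] → run E
t=21: vr[A=3 C=4096/1277 H=5120/1991] → run H
t=22: vr[A=3 C=4096/1277 H=6144/1991] → run A
t=23: vr[C=4096/1277 H=6144/1991] → run H
t=24: vr[C=4096/1277] → run C
t=25: (idle)
t=26: (idle)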